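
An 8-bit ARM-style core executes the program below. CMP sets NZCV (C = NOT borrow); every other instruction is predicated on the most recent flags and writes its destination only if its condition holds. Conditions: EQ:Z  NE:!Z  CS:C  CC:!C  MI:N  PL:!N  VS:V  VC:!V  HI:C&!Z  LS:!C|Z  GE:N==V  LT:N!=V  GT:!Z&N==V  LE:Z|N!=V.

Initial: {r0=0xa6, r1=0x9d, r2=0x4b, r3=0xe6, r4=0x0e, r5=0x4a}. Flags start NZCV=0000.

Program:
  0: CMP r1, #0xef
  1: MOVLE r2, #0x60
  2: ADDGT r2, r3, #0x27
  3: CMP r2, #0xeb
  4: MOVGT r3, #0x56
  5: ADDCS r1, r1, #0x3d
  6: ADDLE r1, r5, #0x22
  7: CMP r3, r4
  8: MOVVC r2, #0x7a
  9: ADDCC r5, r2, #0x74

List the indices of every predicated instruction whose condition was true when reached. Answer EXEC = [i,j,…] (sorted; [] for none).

0: ✓ CMP  NZCV=1000
1: ✓ MOVLE  r2←0x60
2: · ADDGT
3: ✓ CMP  NZCV=0000
4: ✓ MOVGT  r3←0x56
5: · ADDCS
6: · ADDLE
7: ✓ CMP  NZCV=0010
8: ✓ MOVVC  r2←0x7a
9: · ADDCC

EXEC = [1,4,8]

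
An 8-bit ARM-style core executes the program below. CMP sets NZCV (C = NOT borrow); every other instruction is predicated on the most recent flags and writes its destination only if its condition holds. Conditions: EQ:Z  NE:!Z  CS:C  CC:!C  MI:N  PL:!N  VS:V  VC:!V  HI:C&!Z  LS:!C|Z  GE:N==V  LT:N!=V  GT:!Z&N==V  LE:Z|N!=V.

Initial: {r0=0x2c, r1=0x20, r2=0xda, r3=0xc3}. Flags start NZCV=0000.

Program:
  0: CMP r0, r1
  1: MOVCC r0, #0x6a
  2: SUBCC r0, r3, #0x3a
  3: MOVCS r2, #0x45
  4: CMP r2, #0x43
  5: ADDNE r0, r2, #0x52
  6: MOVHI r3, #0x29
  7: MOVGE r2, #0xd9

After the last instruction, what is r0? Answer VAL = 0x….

[0] flags=0010 → (cmp)
[1] flags=0010 CC?F → skip
[2] flags=0010 CC?F → skip
[3] flags=0010 CS?T → r2=0x45
[4] flags=0010 → (cmp)
[5] flags=0010 NE?T → r0=0x97
[6] flags=0010 HI?T → r3=0x29
[7] flags=0010 GE?T → r2=0xd9

VAL = 0x97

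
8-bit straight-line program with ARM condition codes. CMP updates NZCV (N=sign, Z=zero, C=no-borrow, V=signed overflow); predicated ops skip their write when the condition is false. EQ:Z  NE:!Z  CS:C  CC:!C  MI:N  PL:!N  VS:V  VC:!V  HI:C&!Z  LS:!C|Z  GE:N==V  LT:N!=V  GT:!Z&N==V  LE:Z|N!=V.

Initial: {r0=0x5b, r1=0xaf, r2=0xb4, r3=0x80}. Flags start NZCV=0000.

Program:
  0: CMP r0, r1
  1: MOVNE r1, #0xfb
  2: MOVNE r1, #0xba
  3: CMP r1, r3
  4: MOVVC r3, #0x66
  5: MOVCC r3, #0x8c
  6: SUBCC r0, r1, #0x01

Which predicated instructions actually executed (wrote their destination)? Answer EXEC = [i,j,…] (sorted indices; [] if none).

EXEC = [1,2,4]

0: ✓ CMP  NZCV=1001
1: ✓ MOVNE  r1←0xfb
2: ✓ MOVNE  r1←0xba
3: ✓ CMP  NZCV=0010
4: ✓ MOVVC  r3←0x66
5: · MOVCC
6: · SUBCC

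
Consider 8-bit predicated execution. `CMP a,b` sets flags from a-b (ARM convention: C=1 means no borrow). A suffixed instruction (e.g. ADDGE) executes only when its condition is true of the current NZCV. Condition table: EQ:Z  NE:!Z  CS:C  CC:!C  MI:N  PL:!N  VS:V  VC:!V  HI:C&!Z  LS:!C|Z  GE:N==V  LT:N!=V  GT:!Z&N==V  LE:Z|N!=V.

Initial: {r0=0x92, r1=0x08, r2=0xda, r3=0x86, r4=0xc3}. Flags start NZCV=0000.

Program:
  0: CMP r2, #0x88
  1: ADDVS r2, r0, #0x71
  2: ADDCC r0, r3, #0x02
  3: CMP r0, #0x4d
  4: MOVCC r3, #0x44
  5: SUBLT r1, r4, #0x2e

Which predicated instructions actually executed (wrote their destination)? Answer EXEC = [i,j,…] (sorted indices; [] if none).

[0] flags=0010 → (cmp)
[1] flags=0010 VS?F → skip
[2] flags=0010 CC?F → skip
[3] flags=0011 → (cmp)
[4] flags=0011 CC?F → skip
[5] flags=0011 LT?T → r1=0x95

EXEC = [5]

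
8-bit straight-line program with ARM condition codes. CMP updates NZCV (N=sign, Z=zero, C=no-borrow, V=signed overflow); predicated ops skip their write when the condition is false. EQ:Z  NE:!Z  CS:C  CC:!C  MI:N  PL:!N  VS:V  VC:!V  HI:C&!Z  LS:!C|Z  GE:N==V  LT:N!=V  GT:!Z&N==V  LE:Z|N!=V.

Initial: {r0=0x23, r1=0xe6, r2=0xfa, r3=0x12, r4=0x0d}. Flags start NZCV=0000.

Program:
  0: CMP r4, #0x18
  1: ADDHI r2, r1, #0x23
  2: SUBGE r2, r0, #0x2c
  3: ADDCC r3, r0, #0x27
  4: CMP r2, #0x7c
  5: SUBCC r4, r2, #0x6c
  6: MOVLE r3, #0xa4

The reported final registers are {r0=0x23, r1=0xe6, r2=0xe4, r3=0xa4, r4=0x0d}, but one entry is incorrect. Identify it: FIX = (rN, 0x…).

[0] flags=1000 → (cmp)
[1] flags=1000 HI?F → skip
[2] flags=1000 GE?F → skip
[3] flags=1000 CC?T → r3=0x4a
[4] flags=0011 → (cmp)
[5] flags=0011 CC?F → skip
[6] flags=0011 LE?T → r3=0xa4

FIX = (r2, 0xfa)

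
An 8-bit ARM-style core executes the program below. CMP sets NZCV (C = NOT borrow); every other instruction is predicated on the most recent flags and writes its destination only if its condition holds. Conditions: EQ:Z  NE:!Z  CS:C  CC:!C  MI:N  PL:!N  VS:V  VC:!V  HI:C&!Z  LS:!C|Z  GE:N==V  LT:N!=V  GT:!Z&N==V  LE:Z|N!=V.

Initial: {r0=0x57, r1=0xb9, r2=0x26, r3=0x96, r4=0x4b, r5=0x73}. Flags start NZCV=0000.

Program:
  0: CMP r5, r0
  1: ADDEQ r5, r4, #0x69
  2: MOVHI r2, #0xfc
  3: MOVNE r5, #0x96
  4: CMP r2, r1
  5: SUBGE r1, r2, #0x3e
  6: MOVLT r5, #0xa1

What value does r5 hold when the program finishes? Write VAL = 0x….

[0] flags=0010 → (cmp)
[1] flags=0010 EQ?F → skip
[2] flags=0010 HI?T → r2=0xfc
[3] flags=0010 NE?T → r5=0x96
[4] flags=0010 → (cmp)
[5] flags=0010 GE?T → r1=0xbe
[6] flags=0010 LT?F → skip

VAL = 0x96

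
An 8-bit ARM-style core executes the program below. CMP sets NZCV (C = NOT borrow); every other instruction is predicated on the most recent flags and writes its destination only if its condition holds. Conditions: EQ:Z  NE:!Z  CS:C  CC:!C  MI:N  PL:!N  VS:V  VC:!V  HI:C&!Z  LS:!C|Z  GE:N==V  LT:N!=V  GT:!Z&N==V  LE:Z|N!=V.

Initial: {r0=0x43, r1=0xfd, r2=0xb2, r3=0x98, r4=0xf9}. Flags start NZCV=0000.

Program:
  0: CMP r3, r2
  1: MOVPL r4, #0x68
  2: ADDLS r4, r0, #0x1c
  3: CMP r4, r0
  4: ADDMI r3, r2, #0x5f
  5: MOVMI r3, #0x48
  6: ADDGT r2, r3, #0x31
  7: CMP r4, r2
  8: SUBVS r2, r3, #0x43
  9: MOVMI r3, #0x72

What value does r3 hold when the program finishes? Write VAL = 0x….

0: ✓ CMP  NZCV=1000
1: · MOVPL
2: ✓ ADDLS  r4←0x5f
3: ✓ CMP  NZCV=0010
4: · ADDMI
5: · MOVMI
6: ✓ ADDGT  r2←0xc9
7: ✓ CMP  NZCV=1001
8: ✓ SUBVS  r2←0x55
9: ✓ MOVMI  r3←0x72

VAL = 0x72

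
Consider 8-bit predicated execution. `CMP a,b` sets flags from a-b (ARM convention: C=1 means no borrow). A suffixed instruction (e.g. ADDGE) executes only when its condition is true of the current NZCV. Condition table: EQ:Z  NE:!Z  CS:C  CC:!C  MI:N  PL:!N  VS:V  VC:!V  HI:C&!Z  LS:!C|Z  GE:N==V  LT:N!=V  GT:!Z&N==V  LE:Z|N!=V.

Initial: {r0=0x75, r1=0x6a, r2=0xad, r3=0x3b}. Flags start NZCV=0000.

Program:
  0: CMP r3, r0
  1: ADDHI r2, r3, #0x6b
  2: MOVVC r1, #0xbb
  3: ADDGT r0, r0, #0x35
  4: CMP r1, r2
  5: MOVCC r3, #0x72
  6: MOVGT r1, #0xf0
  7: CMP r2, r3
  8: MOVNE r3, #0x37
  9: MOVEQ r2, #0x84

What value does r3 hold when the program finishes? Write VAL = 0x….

VAL = 0x37

[0] flags=1000 → (cmp)
[1] flags=1000 HI?F → skip
[2] flags=1000 VC?T → r1=0xbb
[3] flags=1000 GT?F → skip
[4] flags=0010 → (cmp)
[5] flags=0010 CC?F → skip
[6] flags=0010 GT?T → r1=0xf0
[7] flags=0011 → (cmp)
[8] flags=0011 NE?T → r3=0x37
[9] flags=0011 EQ?F → skip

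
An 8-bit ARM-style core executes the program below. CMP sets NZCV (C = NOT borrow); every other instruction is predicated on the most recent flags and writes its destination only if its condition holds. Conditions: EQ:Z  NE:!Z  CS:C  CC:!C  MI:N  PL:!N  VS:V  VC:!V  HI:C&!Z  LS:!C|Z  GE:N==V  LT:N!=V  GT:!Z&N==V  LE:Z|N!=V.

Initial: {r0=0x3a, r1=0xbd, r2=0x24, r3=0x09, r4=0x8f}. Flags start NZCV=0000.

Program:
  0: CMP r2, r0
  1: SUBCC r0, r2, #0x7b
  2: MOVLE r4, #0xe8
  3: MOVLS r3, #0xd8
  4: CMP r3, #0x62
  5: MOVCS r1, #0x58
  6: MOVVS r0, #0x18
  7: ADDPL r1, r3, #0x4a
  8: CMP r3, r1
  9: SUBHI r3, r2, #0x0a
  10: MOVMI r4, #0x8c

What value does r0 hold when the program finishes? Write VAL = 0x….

VAL = 0x18

[0] flags=1000 → (cmp)
[1] flags=1000 CC?T → r0=0xa9
[2] flags=1000 LE?T → r4=0xe8
[3] flags=1000 LS?T → r3=0xd8
[4] flags=0011 → (cmp)
[5] flags=0011 CS?T → r1=0x58
[6] flags=0011 VS?T → r0=0x18
[7] flags=0011 PL?T → r1=0x22
[8] flags=1010 → (cmp)
[9] flags=1010 HI?T → r3=0x1a
[10] flags=1010 MI?T → r4=0x8c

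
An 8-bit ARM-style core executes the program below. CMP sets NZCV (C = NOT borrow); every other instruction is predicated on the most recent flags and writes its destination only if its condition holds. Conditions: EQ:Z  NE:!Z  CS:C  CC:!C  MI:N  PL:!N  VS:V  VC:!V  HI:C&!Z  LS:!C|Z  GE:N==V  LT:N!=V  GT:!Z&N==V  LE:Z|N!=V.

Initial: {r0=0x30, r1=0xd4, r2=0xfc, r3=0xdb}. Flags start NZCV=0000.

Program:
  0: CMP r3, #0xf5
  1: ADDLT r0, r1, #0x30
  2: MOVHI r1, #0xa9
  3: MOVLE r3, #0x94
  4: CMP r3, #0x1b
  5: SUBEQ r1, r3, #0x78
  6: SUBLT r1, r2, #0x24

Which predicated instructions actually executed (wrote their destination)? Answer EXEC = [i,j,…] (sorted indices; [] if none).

0: ✓ CMP  NZCV=1000
1: ✓ ADDLT  r0←0x04
2: · MOVHI
3: ✓ MOVLE  r3←0x94
4: ✓ CMP  NZCV=0011
5: · SUBEQ
6: ✓ SUBLT  r1←0xd8

EXEC = [1,3,6]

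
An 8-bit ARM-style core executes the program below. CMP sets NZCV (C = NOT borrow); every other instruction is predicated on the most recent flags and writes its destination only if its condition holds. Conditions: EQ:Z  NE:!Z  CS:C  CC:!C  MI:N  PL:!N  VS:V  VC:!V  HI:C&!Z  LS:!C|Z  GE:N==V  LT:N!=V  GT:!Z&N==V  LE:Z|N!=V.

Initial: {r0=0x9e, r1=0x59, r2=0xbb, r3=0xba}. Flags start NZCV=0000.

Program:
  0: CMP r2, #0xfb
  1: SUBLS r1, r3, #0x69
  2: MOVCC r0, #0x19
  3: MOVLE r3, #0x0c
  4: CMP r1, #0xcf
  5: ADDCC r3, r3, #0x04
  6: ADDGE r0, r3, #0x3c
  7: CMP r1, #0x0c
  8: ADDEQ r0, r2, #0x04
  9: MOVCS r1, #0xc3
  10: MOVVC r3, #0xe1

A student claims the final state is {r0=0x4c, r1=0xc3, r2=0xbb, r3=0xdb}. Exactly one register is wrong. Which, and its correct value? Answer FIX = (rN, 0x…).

FIX = (r3, 0xe1)

0: ✓ CMP  NZCV=1000
1: ✓ SUBLS  r1←0x51
2: ✓ MOVCC  r0←0x19
3: ✓ MOVLE  r3←0x0c
4: ✓ CMP  NZCV=1001
5: ✓ ADDCC  r3←0x10
6: ✓ ADDGE  r0←0x4c
7: ✓ CMP  NZCV=0010
8: · ADDEQ
9: ✓ MOVCS  r1←0xc3
10: ✓ MOVVC  r3←0xe1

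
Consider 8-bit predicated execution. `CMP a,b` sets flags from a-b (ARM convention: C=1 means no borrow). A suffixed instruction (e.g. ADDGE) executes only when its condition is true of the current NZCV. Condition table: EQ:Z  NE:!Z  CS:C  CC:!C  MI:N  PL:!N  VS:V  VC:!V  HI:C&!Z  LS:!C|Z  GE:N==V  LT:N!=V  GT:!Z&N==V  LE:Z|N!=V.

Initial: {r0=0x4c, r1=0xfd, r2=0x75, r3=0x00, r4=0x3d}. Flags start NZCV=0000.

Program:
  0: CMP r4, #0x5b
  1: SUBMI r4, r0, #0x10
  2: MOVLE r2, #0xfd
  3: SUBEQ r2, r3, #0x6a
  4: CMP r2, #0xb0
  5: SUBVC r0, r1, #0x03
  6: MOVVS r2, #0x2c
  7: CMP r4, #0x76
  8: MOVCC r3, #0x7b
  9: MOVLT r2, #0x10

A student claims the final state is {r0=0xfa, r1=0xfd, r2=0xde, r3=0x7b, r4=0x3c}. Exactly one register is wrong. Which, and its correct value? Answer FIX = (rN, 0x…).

FIX = (r2, 0x10)

[0] flags=1000 → (cmp)
[1] flags=1000 MI?T → r4=0x3c
[2] flags=1000 LE?T → r2=0xfd
[3] flags=1000 EQ?F → skip
[4] flags=0010 → (cmp)
[5] flags=0010 VC?T → r0=0xfa
[6] flags=0010 VS?F → skip
[7] flags=1000 → (cmp)
[8] flags=1000 CC?T → r3=0x7b
[9] flags=1000 LT?T → r2=0x10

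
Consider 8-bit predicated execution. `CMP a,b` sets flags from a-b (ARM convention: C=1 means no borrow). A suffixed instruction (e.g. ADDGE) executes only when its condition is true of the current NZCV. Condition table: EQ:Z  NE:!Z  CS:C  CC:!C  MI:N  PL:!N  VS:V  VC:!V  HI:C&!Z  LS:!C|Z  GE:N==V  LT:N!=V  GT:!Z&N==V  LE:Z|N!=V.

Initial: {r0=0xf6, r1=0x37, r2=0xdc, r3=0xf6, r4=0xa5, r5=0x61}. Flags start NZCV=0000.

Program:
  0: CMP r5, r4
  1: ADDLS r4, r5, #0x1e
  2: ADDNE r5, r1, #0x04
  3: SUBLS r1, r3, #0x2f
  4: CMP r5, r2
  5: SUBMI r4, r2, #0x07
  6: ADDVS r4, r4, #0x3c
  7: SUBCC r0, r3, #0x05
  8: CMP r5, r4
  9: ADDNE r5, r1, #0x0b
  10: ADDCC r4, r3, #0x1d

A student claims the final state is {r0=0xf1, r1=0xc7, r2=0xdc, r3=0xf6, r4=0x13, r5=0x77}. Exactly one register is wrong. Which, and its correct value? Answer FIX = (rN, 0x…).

FIX = (r5, 0xd2)

0: ✓ CMP  NZCV=1001
1: ✓ ADDLS  r4←0x7f
2: ✓ ADDNE  r5←0x3b
3: ✓ SUBLS  r1←0xc7
4: ✓ CMP  NZCV=0000
5: · SUBMI
6: · ADDVS
7: ✓ SUBCC  r0←0xf1
8: ✓ CMP  NZCV=1000
9: ✓ ADDNE  r5←0xd2
10: ✓ ADDCC  r4←0x13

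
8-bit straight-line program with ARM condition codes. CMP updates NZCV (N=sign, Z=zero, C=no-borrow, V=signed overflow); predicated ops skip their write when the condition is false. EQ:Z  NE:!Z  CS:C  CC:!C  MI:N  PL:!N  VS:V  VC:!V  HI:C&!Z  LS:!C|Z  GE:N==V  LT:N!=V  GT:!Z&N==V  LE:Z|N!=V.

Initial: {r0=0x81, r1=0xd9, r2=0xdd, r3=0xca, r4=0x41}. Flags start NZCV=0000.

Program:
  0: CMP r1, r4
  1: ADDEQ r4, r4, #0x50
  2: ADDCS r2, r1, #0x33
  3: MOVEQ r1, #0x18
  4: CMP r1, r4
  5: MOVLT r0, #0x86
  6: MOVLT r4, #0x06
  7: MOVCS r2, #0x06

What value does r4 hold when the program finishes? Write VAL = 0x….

[0] flags=1010 → (cmp)
[1] flags=1010 EQ?F → skip
[2] flags=1010 CS?T → r2=0x0c
[3] flags=1010 EQ?F → skip
[4] flags=1010 → (cmp)
[5] flags=1010 LT?T → r0=0x86
[6] flags=1010 LT?T → r4=0x06
[7] flags=1010 CS?T → r2=0x06

VAL = 0x06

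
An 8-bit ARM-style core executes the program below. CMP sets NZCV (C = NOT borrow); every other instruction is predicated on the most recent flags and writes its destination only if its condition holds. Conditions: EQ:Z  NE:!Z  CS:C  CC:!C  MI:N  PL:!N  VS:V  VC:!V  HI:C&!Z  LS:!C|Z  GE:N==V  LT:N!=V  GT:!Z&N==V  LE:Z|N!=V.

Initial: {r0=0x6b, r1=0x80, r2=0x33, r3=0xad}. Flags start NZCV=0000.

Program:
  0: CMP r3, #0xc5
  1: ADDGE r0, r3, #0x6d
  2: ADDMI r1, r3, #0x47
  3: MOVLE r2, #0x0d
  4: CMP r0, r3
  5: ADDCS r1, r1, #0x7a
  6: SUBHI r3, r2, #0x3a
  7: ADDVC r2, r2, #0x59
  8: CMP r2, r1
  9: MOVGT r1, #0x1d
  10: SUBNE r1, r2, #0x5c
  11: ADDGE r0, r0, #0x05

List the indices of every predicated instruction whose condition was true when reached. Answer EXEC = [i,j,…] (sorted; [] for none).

EXEC = [2,3,9,10,11]

[0] flags=1000 → (cmp)
[1] flags=1000 GE?F → skip
[2] flags=1000 MI?T → r1=0xf4
[3] flags=1000 LE?T → r2=0x0d
[4] flags=1001 → (cmp)
[5] flags=1001 CS?F → skip
[6] flags=1001 HI?F → skip
[7] flags=1001 VC?F → skip
[8] flags=0000 → (cmp)
[9] flags=0000 GT?T → r1=0x1d
[10] flags=0000 NE?T → r1=0xb1
[11] flags=0000 GE?T → r0=0x70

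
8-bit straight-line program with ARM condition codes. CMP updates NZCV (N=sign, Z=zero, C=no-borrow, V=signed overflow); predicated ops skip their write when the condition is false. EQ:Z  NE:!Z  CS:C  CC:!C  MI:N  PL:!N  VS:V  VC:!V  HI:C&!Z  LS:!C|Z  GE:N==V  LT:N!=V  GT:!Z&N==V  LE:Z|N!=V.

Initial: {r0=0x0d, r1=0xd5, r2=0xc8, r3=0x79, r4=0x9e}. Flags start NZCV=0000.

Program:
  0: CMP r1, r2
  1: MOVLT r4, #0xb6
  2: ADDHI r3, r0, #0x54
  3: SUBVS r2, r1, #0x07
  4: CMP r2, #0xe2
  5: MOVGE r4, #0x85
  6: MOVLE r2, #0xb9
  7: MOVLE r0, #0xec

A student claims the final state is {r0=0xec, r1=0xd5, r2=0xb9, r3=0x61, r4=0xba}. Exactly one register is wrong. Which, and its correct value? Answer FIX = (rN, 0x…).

[0] flags=0010 → (cmp)
[1] flags=0010 LT?F → skip
[2] flags=0010 HI?T → r3=0x61
[3] flags=0010 VS?F → skip
[4] flags=1000 → (cmp)
[5] flags=1000 GE?F → skip
[6] flags=1000 LE?T → r2=0xb9
[7] flags=1000 LE?T → r0=0xec

FIX = (r4, 0x9e)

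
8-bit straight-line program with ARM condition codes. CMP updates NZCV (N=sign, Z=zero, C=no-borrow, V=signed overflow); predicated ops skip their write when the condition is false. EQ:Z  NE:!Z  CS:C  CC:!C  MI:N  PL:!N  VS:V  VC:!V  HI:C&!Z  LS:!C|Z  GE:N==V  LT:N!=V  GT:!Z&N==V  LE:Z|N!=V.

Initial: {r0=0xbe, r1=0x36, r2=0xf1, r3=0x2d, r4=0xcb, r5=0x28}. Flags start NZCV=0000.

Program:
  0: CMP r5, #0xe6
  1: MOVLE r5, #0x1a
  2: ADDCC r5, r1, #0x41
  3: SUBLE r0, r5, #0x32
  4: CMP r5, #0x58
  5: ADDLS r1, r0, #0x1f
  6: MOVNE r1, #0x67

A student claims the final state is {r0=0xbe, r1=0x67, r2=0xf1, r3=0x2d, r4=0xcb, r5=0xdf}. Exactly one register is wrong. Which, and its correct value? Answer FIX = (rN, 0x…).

FIX = (r5, 0x77)

[0] flags=0000 → (cmp)
[1] flags=0000 LE?F → skip
[2] flags=0000 CC?T → r5=0x77
[3] flags=0000 LE?F → skip
[4] flags=0010 → (cmp)
[5] flags=0010 LS?F → skip
[6] flags=0010 NE?T → r1=0x67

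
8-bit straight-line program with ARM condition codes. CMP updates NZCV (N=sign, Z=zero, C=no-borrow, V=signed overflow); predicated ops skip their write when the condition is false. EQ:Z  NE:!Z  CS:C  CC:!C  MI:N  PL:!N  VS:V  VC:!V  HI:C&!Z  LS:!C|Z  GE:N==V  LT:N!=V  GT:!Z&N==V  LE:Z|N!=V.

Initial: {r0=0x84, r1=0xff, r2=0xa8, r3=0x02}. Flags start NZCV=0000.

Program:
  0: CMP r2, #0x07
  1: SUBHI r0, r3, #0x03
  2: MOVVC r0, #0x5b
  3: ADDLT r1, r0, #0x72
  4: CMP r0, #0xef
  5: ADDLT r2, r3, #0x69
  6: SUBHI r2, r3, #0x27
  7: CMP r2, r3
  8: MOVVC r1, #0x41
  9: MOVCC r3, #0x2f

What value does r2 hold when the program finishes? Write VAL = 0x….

[0] flags=1010 → (cmp)
[1] flags=1010 HI?T → r0=0xff
[2] flags=1010 VC?T → r0=0x5b
[3] flags=1010 LT?T → r1=0xcd
[4] flags=0000 → (cmp)
[5] flags=0000 LT?F → skip
[6] flags=0000 HI?F → skip
[7] flags=1010 → (cmp)
[8] flags=1010 VC?T → r1=0x41
[9] flags=1010 CC?F → skip

VAL = 0xa8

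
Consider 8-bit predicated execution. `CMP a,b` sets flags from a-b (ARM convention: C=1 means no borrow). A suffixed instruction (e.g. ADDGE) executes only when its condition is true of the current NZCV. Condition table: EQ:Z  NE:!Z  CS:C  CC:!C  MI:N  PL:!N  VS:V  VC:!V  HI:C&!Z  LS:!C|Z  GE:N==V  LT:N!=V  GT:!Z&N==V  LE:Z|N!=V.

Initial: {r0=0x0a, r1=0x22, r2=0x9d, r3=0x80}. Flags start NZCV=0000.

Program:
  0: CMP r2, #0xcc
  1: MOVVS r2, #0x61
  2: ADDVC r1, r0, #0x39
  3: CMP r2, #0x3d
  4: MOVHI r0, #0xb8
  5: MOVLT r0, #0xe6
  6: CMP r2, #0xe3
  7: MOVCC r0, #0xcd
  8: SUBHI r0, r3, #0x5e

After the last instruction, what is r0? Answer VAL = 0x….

VAL = 0xcd

0: ✓ CMP  NZCV=1000
1: · MOVVS
2: ✓ ADDVC  r1←0x43
3: ✓ CMP  NZCV=0011
4: ✓ MOVHI  r0←0xb8
5: ✓ MOVLT  r0←0xe6
6: ✓ CMP  NZCV=1000
7: ✓ MOVCC  r0←0xcd
8: · SUBHI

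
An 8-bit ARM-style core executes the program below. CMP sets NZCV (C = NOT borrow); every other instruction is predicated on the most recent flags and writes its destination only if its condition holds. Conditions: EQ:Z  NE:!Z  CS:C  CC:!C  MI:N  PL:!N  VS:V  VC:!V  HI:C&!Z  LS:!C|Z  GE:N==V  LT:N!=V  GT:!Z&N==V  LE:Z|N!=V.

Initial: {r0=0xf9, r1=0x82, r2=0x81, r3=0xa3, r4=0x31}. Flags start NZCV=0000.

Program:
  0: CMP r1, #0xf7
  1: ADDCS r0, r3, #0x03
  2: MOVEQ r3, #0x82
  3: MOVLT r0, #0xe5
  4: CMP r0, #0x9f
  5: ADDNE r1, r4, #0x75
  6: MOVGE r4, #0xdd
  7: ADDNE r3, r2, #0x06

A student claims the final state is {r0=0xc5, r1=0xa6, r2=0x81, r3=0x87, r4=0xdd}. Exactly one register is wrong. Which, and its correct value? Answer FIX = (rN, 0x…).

0: ✓ CMP  NZCV=1000
1: · ADDCS
2: · MOVEQ
3: ✓ MOVLT  r0←0xe5
4: ✓ CMP  NZCV=0010
5: ✓ ADDNE  r1←0xa6
6: ✓ MOVGE  r4←0xdd
7: ✓ ADDNE  r3←0x87

FIX = (r0, 0xe5)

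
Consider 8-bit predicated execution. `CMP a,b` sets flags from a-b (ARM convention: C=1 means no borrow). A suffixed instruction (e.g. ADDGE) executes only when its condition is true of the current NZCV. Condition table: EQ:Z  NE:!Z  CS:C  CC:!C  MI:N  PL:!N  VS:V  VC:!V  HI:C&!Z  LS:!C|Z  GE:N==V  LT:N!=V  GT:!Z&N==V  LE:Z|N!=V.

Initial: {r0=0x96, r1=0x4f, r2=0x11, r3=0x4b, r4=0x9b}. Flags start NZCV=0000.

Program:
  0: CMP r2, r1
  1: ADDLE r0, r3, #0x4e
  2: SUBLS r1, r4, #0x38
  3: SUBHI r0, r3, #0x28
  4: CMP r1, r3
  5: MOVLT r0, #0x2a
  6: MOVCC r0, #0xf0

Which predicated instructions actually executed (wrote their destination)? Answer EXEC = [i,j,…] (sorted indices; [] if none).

EXEC = [1,2]

[0] flags=1000 → (cmp)
[1] flags=1000 LE?T → r0=0x99
[2] flags=1000 LS?T → r1=0x63
[3] flags=1000 HI?F → skip
[4] flags=0010 → (cmp)
[5] flags=0010 LT?F → skip
[6] flags=0010 CC?F → skip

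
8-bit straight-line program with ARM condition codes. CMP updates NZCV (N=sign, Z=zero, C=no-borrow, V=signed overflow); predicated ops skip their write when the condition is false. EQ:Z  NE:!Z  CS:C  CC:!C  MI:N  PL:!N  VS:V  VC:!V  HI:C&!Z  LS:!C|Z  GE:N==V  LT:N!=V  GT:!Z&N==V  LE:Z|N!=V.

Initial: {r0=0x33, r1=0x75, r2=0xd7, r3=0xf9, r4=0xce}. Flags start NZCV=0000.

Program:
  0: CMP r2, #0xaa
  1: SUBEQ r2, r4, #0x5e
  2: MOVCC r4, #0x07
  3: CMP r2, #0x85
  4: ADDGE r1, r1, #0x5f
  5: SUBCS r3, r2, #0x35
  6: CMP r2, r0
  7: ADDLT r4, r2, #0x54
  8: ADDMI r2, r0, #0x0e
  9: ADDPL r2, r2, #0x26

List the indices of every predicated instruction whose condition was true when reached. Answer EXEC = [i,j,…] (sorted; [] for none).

0: ✓ CMP  NZCV=0010
1: · SUBEQ
2: · MOVCC
3: ✓ CMP  NZCV=0010
4: ✓ ADDGE  r1←0xd4
5: ✓ SUBCS  r3←0xa2
6: ✓ CMP  NZCV=1010
7: ✓ ADDLT  r4←0x2b
8: ✓ ADDMI  r2←0x41
9: · ADDPL

EXEC = [4,5,7,8]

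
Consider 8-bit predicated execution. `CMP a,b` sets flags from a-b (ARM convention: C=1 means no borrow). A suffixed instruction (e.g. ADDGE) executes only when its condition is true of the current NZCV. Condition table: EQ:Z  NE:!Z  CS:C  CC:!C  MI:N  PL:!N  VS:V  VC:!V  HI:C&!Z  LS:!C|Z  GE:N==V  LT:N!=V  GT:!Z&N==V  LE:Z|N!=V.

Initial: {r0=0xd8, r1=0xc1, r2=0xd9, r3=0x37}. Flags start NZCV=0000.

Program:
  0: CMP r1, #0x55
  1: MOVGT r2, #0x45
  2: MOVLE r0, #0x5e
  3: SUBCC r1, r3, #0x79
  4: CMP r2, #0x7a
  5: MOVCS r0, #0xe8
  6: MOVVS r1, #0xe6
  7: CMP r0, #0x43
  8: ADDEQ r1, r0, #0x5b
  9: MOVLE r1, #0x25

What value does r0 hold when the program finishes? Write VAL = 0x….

VAL = 0xe8

0: ✓ CMP  NZCV=0011
1: · MOVGT
2: ✓ MOVLE  r0←0x5e
3: · SUBCC
4: ✓ CMP  NZCV=0011
5: ✓ MOVCS  r0←0xe8
6: ✓ MOVVS  r1←0xe6
7: ✓ CMP  NZCV=1010
8: · ADDEQ
9: ✓ MOVLE  r1←0x25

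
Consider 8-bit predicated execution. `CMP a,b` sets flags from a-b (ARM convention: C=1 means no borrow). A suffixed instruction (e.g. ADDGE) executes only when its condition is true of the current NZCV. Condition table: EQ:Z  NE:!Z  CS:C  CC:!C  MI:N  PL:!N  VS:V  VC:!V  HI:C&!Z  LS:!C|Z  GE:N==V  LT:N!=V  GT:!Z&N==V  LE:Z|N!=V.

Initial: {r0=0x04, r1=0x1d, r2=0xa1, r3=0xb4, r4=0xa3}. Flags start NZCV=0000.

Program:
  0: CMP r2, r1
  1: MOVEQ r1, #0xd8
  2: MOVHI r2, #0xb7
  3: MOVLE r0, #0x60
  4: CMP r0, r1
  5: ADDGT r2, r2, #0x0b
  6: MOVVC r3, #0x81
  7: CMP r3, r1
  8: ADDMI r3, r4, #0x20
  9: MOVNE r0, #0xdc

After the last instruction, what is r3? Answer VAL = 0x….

VAL = 0x81

0: ✓ CMP  NZCV=1010
1: · MOVEQ
2: ✓ MOVHI  r2←0xb7
3: ✓ MOVLE  r0←0x60
4: ✓ CMP  NZCV=0010
5: ✓ ADDGT  r2←0xc2
6: ✓ MOVVC  r3←0x81
7: ✓ CMP  NZCV=0011
8: · ADDMI
9: ✓ MOVNE  r0←0xdc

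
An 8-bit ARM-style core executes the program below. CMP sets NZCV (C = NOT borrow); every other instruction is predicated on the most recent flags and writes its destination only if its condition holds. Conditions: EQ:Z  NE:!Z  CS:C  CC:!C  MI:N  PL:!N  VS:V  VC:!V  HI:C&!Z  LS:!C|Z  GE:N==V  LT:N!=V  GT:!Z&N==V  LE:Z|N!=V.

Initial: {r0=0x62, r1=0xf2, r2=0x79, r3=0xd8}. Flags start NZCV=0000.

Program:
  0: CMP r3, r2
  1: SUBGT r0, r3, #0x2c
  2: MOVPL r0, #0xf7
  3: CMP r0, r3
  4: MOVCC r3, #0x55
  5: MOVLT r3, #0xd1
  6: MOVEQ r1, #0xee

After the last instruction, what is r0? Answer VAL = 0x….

0: ✓ CMP  NZCV=0011
1: · SUBGT
2: ✓ MOVPL  r0←0xf7
3: ✓ CMP  NZCV=0010
4: · MOVCC
5: · MOVLT
6: · MOVEQ

VAL = 0xf7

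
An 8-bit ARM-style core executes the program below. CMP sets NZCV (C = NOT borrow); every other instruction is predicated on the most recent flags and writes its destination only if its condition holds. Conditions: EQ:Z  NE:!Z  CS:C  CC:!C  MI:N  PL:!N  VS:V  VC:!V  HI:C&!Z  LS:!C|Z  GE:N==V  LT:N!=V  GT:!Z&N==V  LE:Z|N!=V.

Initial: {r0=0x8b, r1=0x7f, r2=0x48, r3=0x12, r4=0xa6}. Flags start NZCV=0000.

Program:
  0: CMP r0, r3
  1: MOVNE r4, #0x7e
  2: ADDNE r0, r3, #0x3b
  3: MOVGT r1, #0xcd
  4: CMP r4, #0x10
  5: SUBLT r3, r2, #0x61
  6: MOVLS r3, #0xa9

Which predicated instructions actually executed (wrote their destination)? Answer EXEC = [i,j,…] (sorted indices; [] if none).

0: ✓ CMP  NZCV=0011
1: ✓ MOVNE  r4←0x7e
2: ✓ ADDNE  r0←0x4d
3: · MOVGT
4: ✓ CMP  NZCV=0010
5: · SUBLT
6: · MOVLS

EXEC = [1,2]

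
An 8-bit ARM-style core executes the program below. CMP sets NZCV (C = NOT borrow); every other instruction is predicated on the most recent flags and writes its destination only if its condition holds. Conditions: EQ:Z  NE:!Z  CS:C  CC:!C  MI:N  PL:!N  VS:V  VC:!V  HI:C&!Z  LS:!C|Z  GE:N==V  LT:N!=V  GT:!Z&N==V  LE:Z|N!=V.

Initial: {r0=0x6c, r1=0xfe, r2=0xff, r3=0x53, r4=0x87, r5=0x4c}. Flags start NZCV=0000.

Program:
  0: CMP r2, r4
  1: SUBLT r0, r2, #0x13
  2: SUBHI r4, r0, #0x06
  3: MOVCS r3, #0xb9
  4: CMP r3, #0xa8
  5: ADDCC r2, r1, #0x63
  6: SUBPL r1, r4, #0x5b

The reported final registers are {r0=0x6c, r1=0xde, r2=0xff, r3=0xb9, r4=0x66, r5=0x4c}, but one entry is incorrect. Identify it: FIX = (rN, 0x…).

FIX = (r1, 0x0b)

[0] flags=0010 → (cmp)
[1] flags=0010 LT?F → skip
[2] flags=0010 HI?T → r4=0x66
[3] flags=0010 CS?T → r3=0xb9
[4] flags=0010 → (cmp)
[5] flags=0010 CC?F → skip
[6] flags=0010 PL?T → r1=0x0b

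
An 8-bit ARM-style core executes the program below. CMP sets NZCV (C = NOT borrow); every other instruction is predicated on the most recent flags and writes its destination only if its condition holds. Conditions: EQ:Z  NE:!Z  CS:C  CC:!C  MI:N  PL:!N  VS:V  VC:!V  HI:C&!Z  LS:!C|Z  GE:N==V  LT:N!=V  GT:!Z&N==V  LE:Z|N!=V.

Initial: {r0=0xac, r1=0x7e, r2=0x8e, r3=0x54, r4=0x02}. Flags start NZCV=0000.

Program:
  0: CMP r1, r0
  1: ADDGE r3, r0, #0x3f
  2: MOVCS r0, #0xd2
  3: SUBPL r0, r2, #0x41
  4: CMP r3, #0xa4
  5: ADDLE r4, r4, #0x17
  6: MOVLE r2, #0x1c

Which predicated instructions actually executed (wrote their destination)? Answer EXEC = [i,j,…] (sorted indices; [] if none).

EXEC = [1]

0: ✓ CMP  NZCV=1001
1: ✓ ADDGE  r3←0xeb
2: · MOVCS
3: · SUBPL
4: ✓ CMP  NZCV=0010
5: · ADDLE
6: · MOVLE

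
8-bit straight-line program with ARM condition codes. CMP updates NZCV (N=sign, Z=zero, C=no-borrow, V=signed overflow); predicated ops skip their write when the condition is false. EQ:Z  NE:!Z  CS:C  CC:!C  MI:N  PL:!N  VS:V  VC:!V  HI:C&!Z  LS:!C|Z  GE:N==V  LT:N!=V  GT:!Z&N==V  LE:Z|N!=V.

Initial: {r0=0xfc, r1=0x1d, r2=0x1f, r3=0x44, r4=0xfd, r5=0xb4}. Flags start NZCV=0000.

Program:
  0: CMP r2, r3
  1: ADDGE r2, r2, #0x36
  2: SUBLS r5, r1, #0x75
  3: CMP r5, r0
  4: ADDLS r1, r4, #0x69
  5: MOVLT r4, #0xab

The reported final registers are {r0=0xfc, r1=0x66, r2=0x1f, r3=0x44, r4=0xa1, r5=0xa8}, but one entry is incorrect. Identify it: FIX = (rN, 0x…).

FIX = (r4, 0xab)

0: ✓ CMP  NZCV=1000
1: · ADDGE
2: ✓ SUBLS  r5←0xa8
3: ✓ CMP  NZCV=1000
4: ✓ ADDLS  r1←0x66
5: ✓ MOVLT  r4←0xab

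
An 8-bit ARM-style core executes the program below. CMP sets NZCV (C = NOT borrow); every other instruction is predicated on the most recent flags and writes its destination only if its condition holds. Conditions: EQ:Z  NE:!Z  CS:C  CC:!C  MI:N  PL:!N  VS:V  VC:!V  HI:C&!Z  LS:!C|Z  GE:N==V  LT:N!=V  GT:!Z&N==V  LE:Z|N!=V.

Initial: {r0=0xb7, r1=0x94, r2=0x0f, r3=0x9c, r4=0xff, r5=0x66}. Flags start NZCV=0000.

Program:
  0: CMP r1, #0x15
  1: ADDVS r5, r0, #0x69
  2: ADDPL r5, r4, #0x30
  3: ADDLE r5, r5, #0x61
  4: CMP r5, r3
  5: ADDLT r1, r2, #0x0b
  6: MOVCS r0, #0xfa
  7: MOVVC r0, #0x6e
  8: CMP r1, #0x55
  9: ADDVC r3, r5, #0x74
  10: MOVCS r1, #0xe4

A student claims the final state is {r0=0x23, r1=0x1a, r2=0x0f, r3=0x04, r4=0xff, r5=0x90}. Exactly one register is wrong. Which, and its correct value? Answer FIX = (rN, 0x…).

[0] flags=0011 → (cmp)
[1] flags=0011 VS?T → r5=0x20
[2] flags=0011 PL?T → r5=0x2f
[3] flags=0011 LE?T → r5=0x90
[4] flags=1000 → (cmp)
[5] flags=1000 LT?T → r1=0x1a
[6] flags=1000 CS?F → skip
[7] flags=1000 VC?T → r0=0x6e
[8] flags=1000 → (cmp)
[9] flags=1000 VC?T → r3=0x04
[10] flags=1000 CS?F → skip

FIX = (r0, 0x6e)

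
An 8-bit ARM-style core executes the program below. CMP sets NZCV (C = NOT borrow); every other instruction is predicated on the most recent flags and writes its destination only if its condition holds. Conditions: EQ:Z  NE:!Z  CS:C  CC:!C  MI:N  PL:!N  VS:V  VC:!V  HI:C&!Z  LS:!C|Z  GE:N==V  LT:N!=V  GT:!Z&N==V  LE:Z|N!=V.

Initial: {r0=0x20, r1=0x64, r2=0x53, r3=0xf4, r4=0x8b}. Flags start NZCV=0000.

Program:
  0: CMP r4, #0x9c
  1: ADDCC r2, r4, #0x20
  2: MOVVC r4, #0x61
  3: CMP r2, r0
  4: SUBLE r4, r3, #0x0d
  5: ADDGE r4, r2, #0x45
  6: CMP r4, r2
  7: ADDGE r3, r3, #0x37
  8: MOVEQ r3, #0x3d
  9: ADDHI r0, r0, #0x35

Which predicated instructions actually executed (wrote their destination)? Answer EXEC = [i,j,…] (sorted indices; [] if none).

0: ✓ CMP  NZCV=1000
1: ✓ ADDCC  r2←0xab
2: ✓ MOVVC  r4←0x61
3: ✓ CMP  NZCV=1010
4: ✓ SUBLE  r4←0xe7
5: · ADDGE
6: ✓ CMP  NZCV=0010
7: ✓ ADDGE  r3←0x2b
8: · MOVEQ
9: ✓ ADDHI  r0←0x55

EXEC = [1,2,4,7,9]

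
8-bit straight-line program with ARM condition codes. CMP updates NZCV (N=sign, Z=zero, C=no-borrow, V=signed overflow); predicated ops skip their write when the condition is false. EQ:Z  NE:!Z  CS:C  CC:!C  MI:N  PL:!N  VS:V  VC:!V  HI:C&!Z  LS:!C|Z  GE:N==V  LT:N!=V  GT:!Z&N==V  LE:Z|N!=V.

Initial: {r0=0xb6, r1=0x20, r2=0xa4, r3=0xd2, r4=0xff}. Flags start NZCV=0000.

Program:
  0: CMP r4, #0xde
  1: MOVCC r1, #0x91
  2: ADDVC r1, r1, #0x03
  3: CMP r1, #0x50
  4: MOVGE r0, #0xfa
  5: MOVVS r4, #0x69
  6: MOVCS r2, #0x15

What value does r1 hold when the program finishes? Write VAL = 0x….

VAL = 0x23

0: ✓ CMP  NZCV=0010
1: · MOVCC
2: ✓ ADDVC  r1←0x23
3: ✓ CMP  NZCV=1000
4: · MOVGE
5: · MOVVS
6: · MOVCS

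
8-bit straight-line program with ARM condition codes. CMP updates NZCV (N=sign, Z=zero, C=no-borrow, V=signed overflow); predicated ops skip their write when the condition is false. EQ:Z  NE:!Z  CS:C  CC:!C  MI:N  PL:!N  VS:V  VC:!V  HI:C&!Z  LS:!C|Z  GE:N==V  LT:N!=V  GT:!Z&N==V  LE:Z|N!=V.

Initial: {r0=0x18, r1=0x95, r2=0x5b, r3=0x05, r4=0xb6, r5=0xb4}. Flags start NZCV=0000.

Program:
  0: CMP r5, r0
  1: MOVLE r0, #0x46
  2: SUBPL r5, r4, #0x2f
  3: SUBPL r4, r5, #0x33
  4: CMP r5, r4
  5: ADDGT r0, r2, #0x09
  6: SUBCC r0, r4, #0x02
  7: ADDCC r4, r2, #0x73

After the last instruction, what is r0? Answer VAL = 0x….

0: ✓ CMP  NZCV=1010
1: ✓ MOVLE  r0←0x46
2: · SUBPL
3: · SUBPL
4: ✓ CMP  NZCV=1000
5: · ADDGT
6: ✓ SUBCC  r0←0xb4
7: ✓ ADDCC  r4←0xce

VAL = 0xb4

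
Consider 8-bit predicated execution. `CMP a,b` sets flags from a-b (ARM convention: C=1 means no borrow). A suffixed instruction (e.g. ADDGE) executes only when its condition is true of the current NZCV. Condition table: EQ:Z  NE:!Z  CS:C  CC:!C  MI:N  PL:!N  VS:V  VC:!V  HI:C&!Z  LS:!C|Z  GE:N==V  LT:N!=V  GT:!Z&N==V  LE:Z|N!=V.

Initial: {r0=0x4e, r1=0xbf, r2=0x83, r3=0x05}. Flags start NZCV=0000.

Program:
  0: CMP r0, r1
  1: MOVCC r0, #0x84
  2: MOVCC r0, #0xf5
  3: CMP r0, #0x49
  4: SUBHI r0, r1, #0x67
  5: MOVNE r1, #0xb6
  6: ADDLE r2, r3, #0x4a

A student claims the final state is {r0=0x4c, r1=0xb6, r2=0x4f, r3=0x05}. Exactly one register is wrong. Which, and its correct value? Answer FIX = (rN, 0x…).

FIX = (r0, 0x58)

[0] flags=1001 → (cmp)
[1] flags=1001 CC?T → r0=0x84
[2] flags=1001 CC?T → r0=0xf5
[3] flags=1010 → (cmp)
[4] flags=1010 HI?T → r0=0x58
[5] flags=1010 NE?T → r1=0xb6
[6] flags=1010 LE?T → r2=0x4f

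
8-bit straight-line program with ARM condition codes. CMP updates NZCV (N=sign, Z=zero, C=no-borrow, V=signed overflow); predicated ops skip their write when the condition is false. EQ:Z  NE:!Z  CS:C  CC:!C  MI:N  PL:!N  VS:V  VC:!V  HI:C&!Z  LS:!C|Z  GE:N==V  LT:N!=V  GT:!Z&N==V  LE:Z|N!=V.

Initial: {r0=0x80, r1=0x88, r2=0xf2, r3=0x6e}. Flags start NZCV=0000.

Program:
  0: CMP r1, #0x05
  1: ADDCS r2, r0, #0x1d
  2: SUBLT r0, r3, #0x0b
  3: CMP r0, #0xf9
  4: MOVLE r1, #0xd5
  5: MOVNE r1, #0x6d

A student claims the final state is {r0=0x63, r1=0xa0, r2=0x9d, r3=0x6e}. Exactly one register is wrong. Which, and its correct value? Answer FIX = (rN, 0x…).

FIX = (r1, 0x6d)

0: ✓ CMP  NZCV=1010
1: ✓ ADDCS  r2←0x9d
2: ✓ SUBLT  r0←0x63
3: ✓ CMP  NZCV=0000
4: · MOVLE
5: ✓ MOVNE  r1←0x6d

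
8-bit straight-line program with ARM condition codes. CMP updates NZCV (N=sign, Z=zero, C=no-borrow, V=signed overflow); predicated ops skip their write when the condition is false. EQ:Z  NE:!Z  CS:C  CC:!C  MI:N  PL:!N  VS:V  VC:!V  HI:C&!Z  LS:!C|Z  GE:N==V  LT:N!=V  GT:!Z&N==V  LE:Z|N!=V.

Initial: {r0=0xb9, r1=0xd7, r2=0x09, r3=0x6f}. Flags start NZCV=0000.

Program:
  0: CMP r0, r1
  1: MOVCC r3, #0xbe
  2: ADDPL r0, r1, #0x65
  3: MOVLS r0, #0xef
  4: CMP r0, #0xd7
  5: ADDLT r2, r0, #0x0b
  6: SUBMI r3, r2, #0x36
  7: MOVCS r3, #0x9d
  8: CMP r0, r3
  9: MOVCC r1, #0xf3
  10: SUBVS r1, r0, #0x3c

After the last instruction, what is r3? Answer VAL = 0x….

[0] flags=1000 → (cmp)
[1] flags=1000 CC?T → r3=0xbe
[2] flags=1000 PL?F → skip
[3] flags=1000 LS?T → r0=0xef
[4] flags=0010 → (cmp)
[5] flags=0010 LT?F → skip
[6] flags=0010 MI?F → skip
[7] flags=0010 CS?T → r3=0x9d
[8] flags=0010 → (cmp)
[9] flags=0010 CC?F → skip
[10] flags=0010 VS?F → skip

VAL = 0x9d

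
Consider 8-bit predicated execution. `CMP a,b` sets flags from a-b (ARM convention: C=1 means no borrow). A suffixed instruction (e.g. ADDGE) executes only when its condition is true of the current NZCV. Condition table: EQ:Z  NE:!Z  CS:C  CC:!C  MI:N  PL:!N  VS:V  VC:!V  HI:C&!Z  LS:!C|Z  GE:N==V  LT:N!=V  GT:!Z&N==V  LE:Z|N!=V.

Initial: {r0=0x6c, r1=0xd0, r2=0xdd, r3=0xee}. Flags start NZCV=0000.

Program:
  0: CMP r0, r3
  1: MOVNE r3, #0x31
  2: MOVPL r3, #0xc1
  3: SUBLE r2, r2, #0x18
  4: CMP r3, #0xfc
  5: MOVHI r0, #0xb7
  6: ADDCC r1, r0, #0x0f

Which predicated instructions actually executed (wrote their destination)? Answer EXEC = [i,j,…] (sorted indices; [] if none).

EXEC = [1,2,6]

0: ✓ CMP  NZCV=0000
1: ✓ MOVNE  r3←0x31
2: ✓ MOVPL  r3←0xc1
3: · SUBLE
4: ✓ CMP  NZCV=1000
5: · MOVHI
6: ✓ ADDCC  r1←0x7b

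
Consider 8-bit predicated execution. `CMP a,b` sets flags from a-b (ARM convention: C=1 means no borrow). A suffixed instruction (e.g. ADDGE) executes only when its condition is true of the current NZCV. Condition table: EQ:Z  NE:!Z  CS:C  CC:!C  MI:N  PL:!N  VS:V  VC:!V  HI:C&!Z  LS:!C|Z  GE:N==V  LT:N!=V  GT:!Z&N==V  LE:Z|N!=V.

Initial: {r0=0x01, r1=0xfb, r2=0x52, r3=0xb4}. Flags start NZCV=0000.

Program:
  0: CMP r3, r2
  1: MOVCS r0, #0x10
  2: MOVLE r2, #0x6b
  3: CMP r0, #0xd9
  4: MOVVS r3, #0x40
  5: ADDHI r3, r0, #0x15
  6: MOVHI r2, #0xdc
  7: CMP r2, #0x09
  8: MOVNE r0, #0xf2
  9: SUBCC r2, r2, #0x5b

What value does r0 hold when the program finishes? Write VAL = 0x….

VAL = 0xf2

[0] flags=0011 → (cmp)
[1] flags=0011 CS?T → r0=0x10
[2] flags=0011 LE?T → r2=0x6b
[3] flags=0000 → (cmp)
[4] flags=0000 VS?F → skip
[5] flags=0000 HI?F → skip
[6] flags=0000 HI?F → skip
[7] flags=0010 → (cmp)
[8] flags=0010 NE?T → r0=0xf2
[9] flags=0010 CC?F → skip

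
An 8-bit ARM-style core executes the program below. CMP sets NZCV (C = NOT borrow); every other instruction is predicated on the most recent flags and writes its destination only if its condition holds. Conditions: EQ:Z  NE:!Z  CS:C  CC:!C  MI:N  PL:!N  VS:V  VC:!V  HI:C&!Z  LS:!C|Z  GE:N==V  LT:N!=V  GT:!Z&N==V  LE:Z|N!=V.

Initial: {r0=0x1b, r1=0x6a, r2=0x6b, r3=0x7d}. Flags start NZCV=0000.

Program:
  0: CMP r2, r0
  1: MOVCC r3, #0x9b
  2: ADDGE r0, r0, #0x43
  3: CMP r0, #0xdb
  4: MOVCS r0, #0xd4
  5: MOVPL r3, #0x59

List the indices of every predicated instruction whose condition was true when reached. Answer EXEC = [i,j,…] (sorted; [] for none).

EXEC = [2]

[0] flags=0010 → (cmp)
[1] flags=0010 CC?F → skip
[2] flags=0010 GE?T → r0=0x5e
[3] flags=1001 → (cmp)
[4] flags=1001 CS?F → skip
[5] flags=1001 PL?F → skip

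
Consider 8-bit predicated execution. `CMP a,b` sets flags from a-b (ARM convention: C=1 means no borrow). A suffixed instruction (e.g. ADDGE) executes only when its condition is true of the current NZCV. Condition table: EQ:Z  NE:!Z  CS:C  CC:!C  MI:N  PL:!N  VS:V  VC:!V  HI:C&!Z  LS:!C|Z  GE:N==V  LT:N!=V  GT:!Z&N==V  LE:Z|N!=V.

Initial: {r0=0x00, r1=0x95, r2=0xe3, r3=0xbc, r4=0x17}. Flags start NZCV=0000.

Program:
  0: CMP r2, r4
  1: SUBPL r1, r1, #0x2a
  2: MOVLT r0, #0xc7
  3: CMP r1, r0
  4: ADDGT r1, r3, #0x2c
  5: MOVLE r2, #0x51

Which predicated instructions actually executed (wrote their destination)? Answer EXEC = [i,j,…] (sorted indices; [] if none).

0: ✓ CMP  NZCV=1010
1: · SUBPL
2: ✓ MOVLT  r0←0xc7
3: ✓ CMP  NZCV=1000
4: · ADDGT
5: ✓ MOVLE  r2←0x51

EXEC = [2,5]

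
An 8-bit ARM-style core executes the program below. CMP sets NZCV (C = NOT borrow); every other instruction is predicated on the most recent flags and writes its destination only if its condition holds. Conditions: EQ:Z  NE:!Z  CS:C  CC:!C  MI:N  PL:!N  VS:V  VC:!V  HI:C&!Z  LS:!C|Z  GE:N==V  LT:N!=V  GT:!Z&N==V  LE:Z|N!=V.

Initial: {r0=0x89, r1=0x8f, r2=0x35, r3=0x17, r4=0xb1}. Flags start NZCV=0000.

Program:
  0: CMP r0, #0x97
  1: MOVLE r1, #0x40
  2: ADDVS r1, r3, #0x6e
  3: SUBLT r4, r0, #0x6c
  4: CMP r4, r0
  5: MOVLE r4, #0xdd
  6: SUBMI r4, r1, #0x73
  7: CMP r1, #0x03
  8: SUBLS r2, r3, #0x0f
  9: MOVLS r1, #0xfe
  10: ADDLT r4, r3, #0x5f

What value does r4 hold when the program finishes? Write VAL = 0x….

VAL = 0xcd

[0] flags=1000 → (cmp)
[1] flags=1000 LE?T → r1=0x40
[2] flags=1000 VS?F → skip
[3] flags=1000 LT?T → r4=0x1d
[4] flags=1001 → (cmp)
[5] flags=1001 LE?F → skip
[6] flags=1001 MI?T → r4=0xcd
[7] flags=0010 → (cmp)
[8] flags=0010 LS?F → skip
[9] flags=0010 LS?F → skip
[10] flags=0010 LT?F → skip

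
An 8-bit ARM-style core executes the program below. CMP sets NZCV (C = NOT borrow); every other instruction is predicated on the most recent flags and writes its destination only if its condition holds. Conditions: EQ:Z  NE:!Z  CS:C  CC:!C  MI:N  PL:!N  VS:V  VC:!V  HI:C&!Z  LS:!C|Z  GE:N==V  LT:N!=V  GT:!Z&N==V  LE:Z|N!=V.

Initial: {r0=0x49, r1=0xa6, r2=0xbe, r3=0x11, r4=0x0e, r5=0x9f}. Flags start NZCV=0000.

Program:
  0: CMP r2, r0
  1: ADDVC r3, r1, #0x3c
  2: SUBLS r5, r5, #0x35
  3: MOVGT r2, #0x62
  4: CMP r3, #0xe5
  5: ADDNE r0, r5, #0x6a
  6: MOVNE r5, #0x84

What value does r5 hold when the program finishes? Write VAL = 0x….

[0] flags=0011 → (cmp)
[1] flags=0011 VC?F → skip
[2] flags=0011 LS?F → skip
[3] flags=0011 GT?F → skip
[4] flags=0000 → (cmp)
[5] flags=0000 NE?T → r0=0x09
[6] flags=0000 NE?T → r5=0x84

VAL = 0x84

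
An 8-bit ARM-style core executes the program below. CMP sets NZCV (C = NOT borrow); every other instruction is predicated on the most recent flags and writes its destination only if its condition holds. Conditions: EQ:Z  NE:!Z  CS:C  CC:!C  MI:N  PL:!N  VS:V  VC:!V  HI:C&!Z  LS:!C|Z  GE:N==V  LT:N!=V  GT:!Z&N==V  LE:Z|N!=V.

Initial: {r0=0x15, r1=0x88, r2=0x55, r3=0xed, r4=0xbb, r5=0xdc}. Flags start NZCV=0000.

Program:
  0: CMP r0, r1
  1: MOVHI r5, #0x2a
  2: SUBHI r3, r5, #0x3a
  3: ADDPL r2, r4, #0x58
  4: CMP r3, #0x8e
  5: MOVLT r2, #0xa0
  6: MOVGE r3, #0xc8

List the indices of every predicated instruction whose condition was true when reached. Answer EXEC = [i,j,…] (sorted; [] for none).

EXEC = [6]

[0] flags=1001 → (cmp)
[1] flags=1001 HI?F → skip
[2] flags=1001 HI?F → skip
[3] flags=1001 PL?F → skip
[4] flags=0010 → (cmp)
[5] flags=0010 LT?F → skip
[6] flags=0010 GE?T → r3=0xc8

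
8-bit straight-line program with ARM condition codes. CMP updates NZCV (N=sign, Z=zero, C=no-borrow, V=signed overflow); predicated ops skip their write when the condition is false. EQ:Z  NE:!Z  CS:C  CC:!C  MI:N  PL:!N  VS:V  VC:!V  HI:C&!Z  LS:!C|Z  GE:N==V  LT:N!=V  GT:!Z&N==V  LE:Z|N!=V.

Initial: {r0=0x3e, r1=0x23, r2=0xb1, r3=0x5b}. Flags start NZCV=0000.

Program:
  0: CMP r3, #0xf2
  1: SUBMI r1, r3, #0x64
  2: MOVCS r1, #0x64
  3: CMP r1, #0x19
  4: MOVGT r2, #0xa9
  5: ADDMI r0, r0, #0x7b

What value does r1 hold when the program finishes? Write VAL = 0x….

0: ✓ CMP  NZCV=0000
1: · SUBMI
2: · MOVCS
3: ✓ CMP  NZCV=0010
4: ✓ MOVGT  r2←0xa9
5: · ADDMI

VAL = 0x23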